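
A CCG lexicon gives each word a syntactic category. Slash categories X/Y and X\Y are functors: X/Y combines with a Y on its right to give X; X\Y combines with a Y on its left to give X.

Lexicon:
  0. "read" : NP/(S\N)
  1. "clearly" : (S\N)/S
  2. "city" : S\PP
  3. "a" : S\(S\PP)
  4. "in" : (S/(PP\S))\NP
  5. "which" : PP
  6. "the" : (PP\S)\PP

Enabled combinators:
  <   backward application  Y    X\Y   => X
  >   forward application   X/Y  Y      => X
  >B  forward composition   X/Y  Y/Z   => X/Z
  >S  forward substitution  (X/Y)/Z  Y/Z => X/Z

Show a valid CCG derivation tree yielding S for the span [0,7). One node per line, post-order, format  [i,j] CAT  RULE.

[0,7] S   >
  [0,5] S/(PP\S)   <
    [0,4] NP   >
      [0,1] "read" : NP/(S\N)
      [1,4] S\N   >
        [1,2] "clearly" : (S\N)/S
        [2,4] S   <
          [2,3] "city" : S\PP
          [3,4] "a" : S\(S\PP)
    [4,5] "in" : (S/(PP\S))\NP
  [5,7] PP\S   <
    [5,6] "which" : PP
    [6,7] "the" : (PP\S)\PP

[0,1] NP/(S\N)  lex  "read"
[1,2] (S\N)/S  lex  "clearly"
[2,3] S\PP  lex  "city"
[3,4] S\(S\PP)  lex  "a"
[2,4] S  <  k=3
[1,4] S\N  >  k=2
[0,4] NP  >  k=1
[4,5] (S/(PP\S))\NP  lex  "in"
[0,5] S/(PP\S)  <  k=4
[5,6] PP  lex  "which"
[6,7] (PP\S)\PP  lex  "the"
[5,7] PP\S  <  k=6
[0,7] S  >  k=5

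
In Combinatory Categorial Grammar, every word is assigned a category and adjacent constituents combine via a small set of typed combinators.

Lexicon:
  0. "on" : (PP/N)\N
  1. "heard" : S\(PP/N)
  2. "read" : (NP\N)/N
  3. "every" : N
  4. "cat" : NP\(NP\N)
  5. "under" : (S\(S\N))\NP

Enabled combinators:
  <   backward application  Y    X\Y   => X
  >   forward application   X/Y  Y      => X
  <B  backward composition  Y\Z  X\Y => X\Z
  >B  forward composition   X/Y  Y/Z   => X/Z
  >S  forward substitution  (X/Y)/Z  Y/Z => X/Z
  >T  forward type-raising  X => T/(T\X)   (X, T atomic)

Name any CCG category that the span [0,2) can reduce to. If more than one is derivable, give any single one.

S\N

[0,6] S   <
  [0,2] S\N   <B
    [0,1] "on" : (PP/N)\N
    [1,2] "heard" : S\(PP/N)
  [2,6] S\(S\N)   <
    [2,5] NP   <
      [2,4] NP\N   >
        [2,3] "read" : (NP\N)/N
        [3,4] "every" : N
      [4,5] "cat" : NP\(NP\N)
    [5,6] "under" : (S\(S\N))\NP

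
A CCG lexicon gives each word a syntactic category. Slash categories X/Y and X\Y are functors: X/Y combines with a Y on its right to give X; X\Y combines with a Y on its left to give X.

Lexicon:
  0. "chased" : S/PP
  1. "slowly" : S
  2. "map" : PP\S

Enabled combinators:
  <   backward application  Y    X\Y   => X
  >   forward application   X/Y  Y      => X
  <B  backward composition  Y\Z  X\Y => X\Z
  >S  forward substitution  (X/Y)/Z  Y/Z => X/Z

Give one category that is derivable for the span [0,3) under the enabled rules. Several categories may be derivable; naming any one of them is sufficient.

[0,3] S   >
  [0,1] "chased" : S/PP
  [1,3] PP   <
    [1,2] "slowly" : S
    [2,3] "map" : PP\S

S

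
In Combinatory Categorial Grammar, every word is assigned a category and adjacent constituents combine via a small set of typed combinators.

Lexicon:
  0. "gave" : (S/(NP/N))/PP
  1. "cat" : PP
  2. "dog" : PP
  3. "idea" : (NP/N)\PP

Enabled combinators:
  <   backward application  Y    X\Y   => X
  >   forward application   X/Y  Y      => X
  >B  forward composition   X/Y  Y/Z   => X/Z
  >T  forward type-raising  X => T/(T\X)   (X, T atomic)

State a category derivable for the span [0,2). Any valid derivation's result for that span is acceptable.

S/(NP/N)

[0,4] S   >
  [0,2] S/(NP/N)   >
    [0,1] "gave" : (S/(NP/N))/PP
    [1,2] "cat" : PP
  [2,4] NP/N   <
    [2,3] "dog" : PP
    [3,4] "idea" : (NP/N)\PP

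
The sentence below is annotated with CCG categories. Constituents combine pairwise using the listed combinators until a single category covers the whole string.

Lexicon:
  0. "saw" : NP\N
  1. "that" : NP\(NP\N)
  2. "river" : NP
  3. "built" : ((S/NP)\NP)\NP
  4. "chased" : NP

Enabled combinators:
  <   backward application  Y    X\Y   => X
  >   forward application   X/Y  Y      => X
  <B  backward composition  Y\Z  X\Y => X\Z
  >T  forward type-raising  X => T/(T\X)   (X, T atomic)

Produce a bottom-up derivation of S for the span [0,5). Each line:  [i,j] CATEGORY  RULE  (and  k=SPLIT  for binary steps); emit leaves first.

[0,5] S   >
  [0,4] S/NP   <
    [0,2] NP   <
      [0,1] "saw" : NP\N
      [1,2] "that" : NP\(NP\N)
    [2,4] (S/NP)\NP   <
      [2,3] "river" : NP
      [3,4] "built" : ((S/NP)\NP)\NP
  [4,5] "chased" : NP

[0,1] NP\N  lex  "saw"
[1,2] NP\(NP\N)  lex  "that"
[0,2] NP  <  k=1
[2,3] NP  lex  "river"
[3,4] ((S/NP)\NP)\NP  lex  "built"
[2,4] (S/NP)\NP  <  k=3
[0,4] S/NP  <  k=2
[4,5] NP  lex  "chased"
[0,5] S  >  k=4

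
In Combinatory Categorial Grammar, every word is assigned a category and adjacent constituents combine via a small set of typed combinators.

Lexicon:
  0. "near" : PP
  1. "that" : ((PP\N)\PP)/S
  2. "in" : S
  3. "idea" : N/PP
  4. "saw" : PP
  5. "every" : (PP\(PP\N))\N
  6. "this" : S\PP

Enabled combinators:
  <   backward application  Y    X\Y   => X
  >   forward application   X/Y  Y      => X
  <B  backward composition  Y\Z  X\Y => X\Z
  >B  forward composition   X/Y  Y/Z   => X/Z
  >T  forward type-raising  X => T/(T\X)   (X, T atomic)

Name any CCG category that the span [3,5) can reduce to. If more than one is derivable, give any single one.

N

[0,7] S   <
  [0,6] PP   <
    [0,3] PP\N   <
      [0,1] "near" : PP
      [1,3] (PP\N)\PP   >
        [1,2] "that" : ((PP\N)\PP)/S
        [2,3] "in" : S
    [3,6] PP\(PP\N)   <
      [3,5] N   >
        [3,4] "idea" : N/PP
        [4,5] "saw" : PP
      [5,6] "every" : (PP\(PP\N))\N
  [6,7] "this" : S\PP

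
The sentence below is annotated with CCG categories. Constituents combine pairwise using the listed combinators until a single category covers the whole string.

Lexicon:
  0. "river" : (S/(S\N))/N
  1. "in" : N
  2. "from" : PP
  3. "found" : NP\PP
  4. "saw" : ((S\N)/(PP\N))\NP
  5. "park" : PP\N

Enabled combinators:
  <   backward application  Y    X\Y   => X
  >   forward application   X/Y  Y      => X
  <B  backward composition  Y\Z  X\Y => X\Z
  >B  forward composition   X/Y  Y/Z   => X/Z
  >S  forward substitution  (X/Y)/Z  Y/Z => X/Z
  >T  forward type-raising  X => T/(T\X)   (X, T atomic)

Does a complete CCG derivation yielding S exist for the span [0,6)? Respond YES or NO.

[0,6] S   >
  [0,2] S/(S\N)   >
    [0,1] "river" : (S/(S\N))/N
    [1,2] "in" : N
  [2,6] S\N   >
    [2,5] (S\N)/(PP\N)   <
      [2,4] NP   >
        [2,3] NP/(NP\PP)   >T
          [2,3] "from" : PP
        [3,4] "found" : NP\PP
      [4,5] "saw" : ((S\N)/(PP\N))\NP
    [5,6] "park" : PP\N

YES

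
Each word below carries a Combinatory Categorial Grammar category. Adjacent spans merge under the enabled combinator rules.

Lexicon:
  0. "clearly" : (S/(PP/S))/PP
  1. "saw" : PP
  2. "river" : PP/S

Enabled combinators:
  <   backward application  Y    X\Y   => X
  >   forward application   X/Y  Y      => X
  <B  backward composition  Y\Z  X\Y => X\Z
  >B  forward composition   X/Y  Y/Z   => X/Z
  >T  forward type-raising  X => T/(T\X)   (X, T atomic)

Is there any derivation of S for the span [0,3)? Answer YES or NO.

[0,3] S   >
  [0,2] S/(PP/S)   >
    [0,1] "clearly" : (S/(PP/S))/PP
    [1,2] "saw" : PP
  [2,3] "river" : PP/S

YES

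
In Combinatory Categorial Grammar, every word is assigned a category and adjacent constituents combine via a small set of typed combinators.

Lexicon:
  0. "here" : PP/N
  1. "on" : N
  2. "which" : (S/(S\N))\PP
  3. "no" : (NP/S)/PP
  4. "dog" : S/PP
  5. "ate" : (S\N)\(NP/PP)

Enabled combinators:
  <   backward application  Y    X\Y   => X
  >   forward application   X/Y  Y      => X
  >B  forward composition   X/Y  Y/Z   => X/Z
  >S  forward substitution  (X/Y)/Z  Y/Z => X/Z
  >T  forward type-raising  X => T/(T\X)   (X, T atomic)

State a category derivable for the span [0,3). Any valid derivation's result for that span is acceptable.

[0,6] S   >
  [0,3] S/(S\N)   <
    [0,2] PP   >
      [0,1] "here" : PP/N
      [1,2] "on" : N
    [2,3] "which" : (S/(S\N))\PP
  [3,6] S\N   <
    [3,5] NP/PP   >S
      [3,4] "no" : (NP/S)/PP
      [4,5] "dog" : S/PP
    [5,6] "ate" : (S\N)\(NP/PP)

S/(S\N)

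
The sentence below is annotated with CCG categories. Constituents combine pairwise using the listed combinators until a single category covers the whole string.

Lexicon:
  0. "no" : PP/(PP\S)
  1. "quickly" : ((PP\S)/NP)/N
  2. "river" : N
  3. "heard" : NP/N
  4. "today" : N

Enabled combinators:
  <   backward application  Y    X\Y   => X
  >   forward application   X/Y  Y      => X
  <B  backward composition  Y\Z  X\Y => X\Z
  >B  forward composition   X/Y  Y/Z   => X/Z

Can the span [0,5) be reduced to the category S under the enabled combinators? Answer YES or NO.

PP/(PP\S) ((PP\S)/NP)/N N NP/N N
CKY chart[0,5] = {PP}; S ∉ chart

NO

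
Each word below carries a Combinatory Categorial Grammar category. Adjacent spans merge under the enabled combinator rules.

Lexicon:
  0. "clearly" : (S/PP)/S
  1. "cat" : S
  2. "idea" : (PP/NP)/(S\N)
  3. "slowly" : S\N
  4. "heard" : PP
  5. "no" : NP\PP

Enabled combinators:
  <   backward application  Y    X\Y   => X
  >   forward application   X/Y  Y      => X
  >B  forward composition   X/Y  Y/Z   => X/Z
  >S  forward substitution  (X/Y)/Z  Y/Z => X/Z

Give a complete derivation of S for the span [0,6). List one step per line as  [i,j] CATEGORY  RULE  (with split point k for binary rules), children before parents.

[0,1] (S/PP)/S  lex  "clearly"
[1,2] S  lex  "cat"
[0,2] S/PP  >  k=1
[2,3] (PP/NP)/(S\N)  lex  "idea"
[3,4] S\N  lex  "slowly"
[2,4] PP/NP  >  k=3
[4,5] PP  lex  "heard"
[5,6] NP\PP  lex  "no"
[4,6] NP  <  k=5
[2,6] PP  >  k=4
[0,6] S  >  k=2

[0,6] S   >
  [0,2] S/PP   >
    [0,1] "clearly" : (S/PP)/S
    [1,2] "cat" : S
  [2,6] PP   >
    [2,4] PP/NP   >
      [2,3] "idea" : (PP/NP)/(S\N)
      [3,4] "slowly" : S\N
    [4,6] NP   <
      [4,5] "heard" : PP
      [5,6] "no" : NP\PP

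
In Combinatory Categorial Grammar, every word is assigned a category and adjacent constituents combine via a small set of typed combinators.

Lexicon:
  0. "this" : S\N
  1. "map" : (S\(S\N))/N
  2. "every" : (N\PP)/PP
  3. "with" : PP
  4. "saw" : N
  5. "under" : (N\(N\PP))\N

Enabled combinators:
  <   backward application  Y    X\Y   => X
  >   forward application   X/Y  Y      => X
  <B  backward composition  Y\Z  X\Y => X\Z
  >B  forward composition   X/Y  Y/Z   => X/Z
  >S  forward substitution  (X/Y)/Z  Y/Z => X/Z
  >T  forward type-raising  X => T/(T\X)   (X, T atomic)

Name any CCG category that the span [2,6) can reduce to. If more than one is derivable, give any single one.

[0,6] S   <
  [0,1] "this" : S\N
  [1,6] S\(S\N)   >
    [1,2] "map" : (S\(S\N))/N
    [2,6] N   <
      [2,4] N\PP   >
        [2,3] "every" : (N\PP)/PP
        [3,4] "with" : PP
      [4,6] N\(N\PP)   <
        [4,5] "saw" : N
        [5,6] "under" : (N\(N\PP))\N

N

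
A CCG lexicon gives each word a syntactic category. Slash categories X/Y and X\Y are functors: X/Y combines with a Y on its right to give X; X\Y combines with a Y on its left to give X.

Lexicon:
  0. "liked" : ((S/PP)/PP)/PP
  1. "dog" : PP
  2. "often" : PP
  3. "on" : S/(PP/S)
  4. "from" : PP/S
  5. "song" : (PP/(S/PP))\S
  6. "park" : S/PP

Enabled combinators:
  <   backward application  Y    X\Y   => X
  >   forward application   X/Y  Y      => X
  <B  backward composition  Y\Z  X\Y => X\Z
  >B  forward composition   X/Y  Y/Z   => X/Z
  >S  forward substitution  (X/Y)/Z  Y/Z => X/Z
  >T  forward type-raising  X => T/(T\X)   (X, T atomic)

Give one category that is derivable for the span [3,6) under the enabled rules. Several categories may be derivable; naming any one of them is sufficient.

[0,7] S   >
  [0,3] S/PP   >
    [0,2] (S/PP)/PP   >
      [0,1] "liked" : ((S/PP)/PP)/PP
      [1,2] "dog" : PP
    [2,3] "often" : PP
  [3,7] PP   >
    [3,6] PP/(S/PP)   <
      [3,5] S   >
        [3,4] "on" : S/(PP/S)
        [4,5] "from" : PP/S
      [5,6] "song" : (PP/(S/PP))\S
    [6,7] "park" : S/PP

PP/(S/PP)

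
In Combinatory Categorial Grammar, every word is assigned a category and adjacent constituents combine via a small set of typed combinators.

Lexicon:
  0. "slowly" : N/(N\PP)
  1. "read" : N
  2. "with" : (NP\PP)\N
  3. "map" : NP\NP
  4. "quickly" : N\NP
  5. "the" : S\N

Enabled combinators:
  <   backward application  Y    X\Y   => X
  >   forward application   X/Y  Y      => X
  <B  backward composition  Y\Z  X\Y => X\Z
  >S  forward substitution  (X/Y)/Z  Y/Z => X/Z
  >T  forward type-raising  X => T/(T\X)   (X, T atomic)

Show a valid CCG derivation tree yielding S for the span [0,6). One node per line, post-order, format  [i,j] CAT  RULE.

[0,6] S   <
  [0,5] N   >
    [0,1] "slowly" : N/(N\PP)
    [1,5] N\PP   <B
      [1,3] NP\PP   <
        [1,2] "read" : N
        [2,3] "with" : (NP\PP)\N
      [3,5] N\NP   <B
        [3,4] "map" : NP\NP
        [4,5] "quickly" : N\NP
  [5,6] "the" : S\N

[0,1] N/(N\PP)  lex  "slowly"
[1,2] N  lex  "read"
[2,3] (NP\PP)\N  lex  "with"
[1,3] NP\PP  <  k=2
[3,4] NP\NP  lex  "map"
[4,5] N\NP  lex  "quickly"
[3,5] N\NP  <B  k=4
[1,5] N\PP  <B  k=3
[0,5] N  >  k=1
[5,6] S\N  lex  "the"
[0,6] S  <  k=5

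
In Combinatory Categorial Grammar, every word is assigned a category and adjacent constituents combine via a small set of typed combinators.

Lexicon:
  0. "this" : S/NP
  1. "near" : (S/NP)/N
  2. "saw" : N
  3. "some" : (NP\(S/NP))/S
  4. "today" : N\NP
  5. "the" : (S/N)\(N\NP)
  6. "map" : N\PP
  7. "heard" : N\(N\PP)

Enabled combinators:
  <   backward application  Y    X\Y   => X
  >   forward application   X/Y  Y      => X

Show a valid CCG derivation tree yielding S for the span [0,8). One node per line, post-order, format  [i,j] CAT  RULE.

[0,8] S   >
  [0,1] "this" : S/NP
  [1,8] NP   <
    [1,3] S/NP   >
      [1,2] "near" : (S/NP)/N
      [2,3] "saw" : N
    [3,8] NP\(S/NP)   >
      [3,4] "some" : (NP\(S/NP))/S
      [4,8] S   >
        [4,6] S/N   <
          [4,5] "today" : N\NP
          [5,6] "the" : (S/N)\(N\NP)
        [6,8] N   <
          [6,7] "map" : N\PP
          [7,8] "heard" : N\(N\PP)

[0,1] S/NP  lex  "this"
[1,2] (S/NP)/N  lex  "near"
[2,3] N  lex  "saw"
[1,3] S/NP  >  k=2
[3,4] (NP\(S/NP))/S  lex  "some"
[4,5] N\NP  lex  "today"
[5,6] (S/N)\(N\NP)  lex  "the"
[4,6] S/N  <  k=5
[6,7] N\PP  lex  "map"
[7,8] N\(N\PP)  lex  "heard"
[6,8] N  <  k=7
[4,8] S  >  k=6
[3,8] NP\(S/NP)  >  k=4
[1,8] NP  <  k=3
[0,8] S  >  k=1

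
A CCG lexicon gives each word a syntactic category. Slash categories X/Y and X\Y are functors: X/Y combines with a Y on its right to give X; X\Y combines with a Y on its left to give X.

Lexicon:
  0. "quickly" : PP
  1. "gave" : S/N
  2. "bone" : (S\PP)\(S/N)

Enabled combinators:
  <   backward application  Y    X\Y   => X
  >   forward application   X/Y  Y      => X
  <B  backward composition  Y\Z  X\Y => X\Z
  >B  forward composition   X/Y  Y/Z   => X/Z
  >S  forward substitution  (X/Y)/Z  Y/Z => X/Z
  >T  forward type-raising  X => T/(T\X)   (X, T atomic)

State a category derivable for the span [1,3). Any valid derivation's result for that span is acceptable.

S\PP

[0,3] S   <
  [0,1] "quickly" : PP
  [1,3] S\PP   <
    [1,2] "gave" : S/N
    [2,3] "bone" : (S\PP)\(S/N)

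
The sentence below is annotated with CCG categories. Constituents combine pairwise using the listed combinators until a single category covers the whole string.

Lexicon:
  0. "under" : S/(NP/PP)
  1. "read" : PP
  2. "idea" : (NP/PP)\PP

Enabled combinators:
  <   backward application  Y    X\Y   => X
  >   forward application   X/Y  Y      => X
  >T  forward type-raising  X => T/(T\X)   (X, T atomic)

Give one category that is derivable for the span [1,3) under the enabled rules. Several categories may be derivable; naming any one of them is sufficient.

NP/PP

[0,3] S   >
  [0,1] "under" : S/(NP/PP)
  [1,3] NP/PP   <
    [1,2] "read" : PP
    [2,3] "idea" : (NP/PP)\PP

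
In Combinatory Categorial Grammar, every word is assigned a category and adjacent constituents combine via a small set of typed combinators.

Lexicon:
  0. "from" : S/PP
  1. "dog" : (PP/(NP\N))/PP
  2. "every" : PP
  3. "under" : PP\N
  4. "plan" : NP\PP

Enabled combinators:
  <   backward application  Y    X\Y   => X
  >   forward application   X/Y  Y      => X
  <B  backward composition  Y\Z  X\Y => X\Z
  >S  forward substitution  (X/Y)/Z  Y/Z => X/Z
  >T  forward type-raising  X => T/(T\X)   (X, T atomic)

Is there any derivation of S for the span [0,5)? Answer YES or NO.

[0,5] S   >
  [0,1] "from" : S/PP
  [1,5] PP   >
    [1,3] PP/(NP\N)   >
      [1,2] "dog" : (PP/(NP\N))/PP
      [2,3] "every" : PP
    [3,5] NP\N   <B
      [3,4] "under" : PP\N
      [4,5] "plan" : NP\PP

YES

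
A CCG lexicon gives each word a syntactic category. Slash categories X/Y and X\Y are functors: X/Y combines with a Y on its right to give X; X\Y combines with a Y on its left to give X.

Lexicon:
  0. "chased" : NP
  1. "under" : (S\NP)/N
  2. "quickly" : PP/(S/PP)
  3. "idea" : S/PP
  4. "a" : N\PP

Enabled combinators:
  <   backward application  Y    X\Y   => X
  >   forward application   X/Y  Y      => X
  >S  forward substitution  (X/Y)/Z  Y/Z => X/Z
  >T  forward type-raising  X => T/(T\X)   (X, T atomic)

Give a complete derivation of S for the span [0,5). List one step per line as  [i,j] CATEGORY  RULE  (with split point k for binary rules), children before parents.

[0,1] NP  lex  "chased"
[1,2] (S\NP)/N  lex  "under"
[2,3] PP/(S/PP)  lex  "quickly"
[3,4] S/PP  lex  "idea"
[2,4] PP  >  k=3
[4,5] N\PP  lex  "a"
[2,5] N  <  k=4
[1,5] S\NP  >  k=2
[0,5] S  <  k=1

[0,5] S   <
  [0,1] "chased" : NP
  [1,5] S\NP   >
    [1,2] "under" : (S\NP)/N
    [2,5] N   <
      [2,4] PP   >
        [2,3] "quickly" : PP/(S/PP)
        [3,4] "idea" : S/PP
      [4,5] "a" : N\PP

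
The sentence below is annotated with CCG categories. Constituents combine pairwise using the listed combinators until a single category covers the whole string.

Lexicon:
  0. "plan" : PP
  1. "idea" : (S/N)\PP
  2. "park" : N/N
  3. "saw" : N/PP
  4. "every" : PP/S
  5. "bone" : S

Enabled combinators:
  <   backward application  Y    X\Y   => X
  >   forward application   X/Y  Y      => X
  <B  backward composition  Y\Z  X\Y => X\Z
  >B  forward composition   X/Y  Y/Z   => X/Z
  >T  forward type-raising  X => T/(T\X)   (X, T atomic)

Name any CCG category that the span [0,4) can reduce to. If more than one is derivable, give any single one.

S/PP

[0,6] S   >
  [0,4] S/PP   >B
    [0,3] S/N   >B
      [0,2] S/N   <
        [0,1] "plan" : PP
        [1,2] "idea" : (S/N)\PP
      [2,3] "park" : N/N
    [3,4] "saw" : N/PP
  [4,6] PP   >
    [4,5] "every" : PP/S
    [5,6] "bone" : S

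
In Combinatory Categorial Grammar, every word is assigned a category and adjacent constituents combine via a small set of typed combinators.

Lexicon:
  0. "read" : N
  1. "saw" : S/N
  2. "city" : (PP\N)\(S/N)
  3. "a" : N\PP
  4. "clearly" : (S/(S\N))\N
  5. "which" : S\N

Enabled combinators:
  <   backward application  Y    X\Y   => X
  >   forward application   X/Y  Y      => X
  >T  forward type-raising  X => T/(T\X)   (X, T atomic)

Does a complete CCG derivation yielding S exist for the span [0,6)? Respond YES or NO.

[0,6] S   >
  [0,5] S/(S\N)   <
    [0,4] N   <
      [0,3] PP   >
        [0,1] PP/(PP\N)   >T
          [0,1] "read" : N
        [1,3] PP\N   <
          [1,2] "saw" : S/N
          [2,3] "city" : (PP\N)\(S/N)
      [3,4] "a" : N\PP
    [4,5] "clearly" : (S/(S\N))\N
  [5,6] "which" : S\N

YES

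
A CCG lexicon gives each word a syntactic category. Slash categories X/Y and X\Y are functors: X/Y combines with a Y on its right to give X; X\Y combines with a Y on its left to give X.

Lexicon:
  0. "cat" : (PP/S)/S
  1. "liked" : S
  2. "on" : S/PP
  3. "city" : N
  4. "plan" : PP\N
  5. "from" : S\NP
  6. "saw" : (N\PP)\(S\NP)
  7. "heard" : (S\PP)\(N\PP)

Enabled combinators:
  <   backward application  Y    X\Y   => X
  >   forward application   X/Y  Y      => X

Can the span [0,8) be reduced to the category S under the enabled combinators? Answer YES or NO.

YES

[0,8] S   <
  [0,5] PP   >
    [0,2] PP/S   >
      [0,1] "cat" : (PP/S)/S
      [1,2] "liked" : S
    [2,5] S   >
      [2,3] "on" : S/PP
      [3,5] PP   <
        [3,4] "city" : N
        [4,5] "plan" : PP\N
  [5,8] S\PP   <
    [5,7] N\PP   <
      [5,6] "from" : S\NP
      [6,7] "saw" : (N\PP)\(S\NP)
    [7,8] "heard" : (S\PP)\(N\PP)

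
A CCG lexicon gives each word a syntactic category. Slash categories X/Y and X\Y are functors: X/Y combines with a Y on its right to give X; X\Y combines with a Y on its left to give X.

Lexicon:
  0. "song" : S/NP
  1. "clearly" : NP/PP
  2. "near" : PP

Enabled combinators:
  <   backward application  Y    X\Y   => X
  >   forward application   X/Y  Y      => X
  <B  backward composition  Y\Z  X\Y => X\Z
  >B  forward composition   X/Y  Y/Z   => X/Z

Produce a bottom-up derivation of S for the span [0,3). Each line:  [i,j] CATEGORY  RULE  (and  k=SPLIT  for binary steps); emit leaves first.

[0,1] S/NP  lex  "song"
[1,2] NP/PP  lex  "clearly"
[0,2] S/PP  >B  k=1
[2,3] PP  lex  "near"
[0,3] S  >  k=2

[0,3] S   >
  [0,2] S/PP   >B
    [0,1] "song" : S/NP
    [1,2] "clearly" : NP/PP
  [2,3] "near" : PP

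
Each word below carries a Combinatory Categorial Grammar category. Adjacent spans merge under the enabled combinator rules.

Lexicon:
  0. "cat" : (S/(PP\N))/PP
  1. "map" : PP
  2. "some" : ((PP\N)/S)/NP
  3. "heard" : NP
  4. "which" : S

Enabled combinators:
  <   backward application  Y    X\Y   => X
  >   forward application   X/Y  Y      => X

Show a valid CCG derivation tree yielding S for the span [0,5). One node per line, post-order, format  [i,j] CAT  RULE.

[0,5] S   >
  [0,2] S/(PP\N)   >
    [0,1] "cat" : (S/(PP\N))/PP
    [1,2] "map" : PP
  [2,5] PP\N   >
    [2,4] (PP\N)/S   >
      [2,3] "some" : ((PP\N)/S)/NP
      [3,4] "heard" : NP
    [4,5] "which" : S

[0,1] (S/(PP\N))/PP  lex  "cat"
[1,2] PP  lex  "map"
[0,2] S/(PP\N)  >  k=1
[2,3] ((PP\N)/S)/NP  lex  "some"
[3,4] NP  lex  "heard"
[2,4] (PP\N)/S  >  k=3
[4,5] S  lex  "which"
[2,5] PP\N  >  k=4
[0,5] S  >  k=2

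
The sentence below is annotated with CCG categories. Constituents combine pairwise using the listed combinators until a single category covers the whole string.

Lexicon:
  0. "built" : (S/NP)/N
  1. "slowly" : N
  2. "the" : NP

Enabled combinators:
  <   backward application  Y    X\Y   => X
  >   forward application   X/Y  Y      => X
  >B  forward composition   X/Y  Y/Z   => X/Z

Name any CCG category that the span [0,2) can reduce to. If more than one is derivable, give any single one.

S/NP

[0,3] S   >
  [0,2] S/NP   >
    [0,1] "built" : (S/NP)/N
    [1,2] "slowly" : N
  [2,3] "the" : NP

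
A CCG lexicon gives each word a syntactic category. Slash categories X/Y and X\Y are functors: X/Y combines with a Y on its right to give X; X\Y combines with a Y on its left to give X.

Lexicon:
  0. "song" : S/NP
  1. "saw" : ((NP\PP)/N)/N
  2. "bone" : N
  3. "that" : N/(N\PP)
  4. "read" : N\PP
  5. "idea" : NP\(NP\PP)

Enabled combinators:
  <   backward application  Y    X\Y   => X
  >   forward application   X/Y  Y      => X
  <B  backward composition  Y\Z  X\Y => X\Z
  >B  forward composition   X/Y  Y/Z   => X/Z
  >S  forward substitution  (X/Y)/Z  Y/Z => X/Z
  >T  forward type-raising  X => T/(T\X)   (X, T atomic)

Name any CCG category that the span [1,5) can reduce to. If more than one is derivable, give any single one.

NP\PP

[0,6] S   >
  [0,1] "song" : S/NP
  [1,6] NP   <
    [1,5] NP\PP   >
      [1,3] (NP\PP)/N   >
        [1,2] "saw" : ((NP\PP)/N)/N
        [2,3] "bone" : N
      [3,5] N   >
        [3,4] "that" : N/(N\PP)
        [4,5] "read" : N\PP
    [5,6] "idea" : NP\(NP\PP)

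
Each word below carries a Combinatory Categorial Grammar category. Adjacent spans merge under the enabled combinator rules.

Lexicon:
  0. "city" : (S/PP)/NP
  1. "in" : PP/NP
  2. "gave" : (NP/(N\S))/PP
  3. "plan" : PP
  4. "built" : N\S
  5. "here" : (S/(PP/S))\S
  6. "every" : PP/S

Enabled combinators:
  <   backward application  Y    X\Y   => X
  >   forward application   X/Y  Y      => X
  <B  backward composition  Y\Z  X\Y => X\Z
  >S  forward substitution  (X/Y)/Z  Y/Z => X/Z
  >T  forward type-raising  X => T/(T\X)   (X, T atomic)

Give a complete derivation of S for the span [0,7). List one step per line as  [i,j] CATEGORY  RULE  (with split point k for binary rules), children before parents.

[0,7] S   >
  [0,6] S/(PP/S)   <
    [0,5] S   >
      [0,2] S/NP   >S
        [0,1] "city" : (S/PP)/NP
        [1,2] "in" : PP/NP
      [2,5] NP   >
        [2,4] NP/(N\S)   >
          [2,3] "gave" : (NP/(N\S))/PP
          [3,4] "plan" : PP
        [4,5] "built" : N\S
    [5,6] "here" : (S/(PP/S))\S
  [6,7] "every" : PP/S

[0,1] (S/PP)/NP  lex  "city"
[1,2] PP/NP  lex  "in"
[0,2] S/NP  >S  k=1
[2,3] (NP/(N\S))/PP  lex  "gave"
[3,4] PP  lex  "plan"
[2,4] NP/(N\S)  >  k=3
[4,5] N\S  lex  "built"
[2,5] NP  >  k=4
[0,5] S  >  k=2
[5,6] (S/(PP/S))\S  lex  "here"
[0,6] S/(PP/S)  <  k=5
[6,7] PP/S  lex  "every"
[0,7] S  >  k=6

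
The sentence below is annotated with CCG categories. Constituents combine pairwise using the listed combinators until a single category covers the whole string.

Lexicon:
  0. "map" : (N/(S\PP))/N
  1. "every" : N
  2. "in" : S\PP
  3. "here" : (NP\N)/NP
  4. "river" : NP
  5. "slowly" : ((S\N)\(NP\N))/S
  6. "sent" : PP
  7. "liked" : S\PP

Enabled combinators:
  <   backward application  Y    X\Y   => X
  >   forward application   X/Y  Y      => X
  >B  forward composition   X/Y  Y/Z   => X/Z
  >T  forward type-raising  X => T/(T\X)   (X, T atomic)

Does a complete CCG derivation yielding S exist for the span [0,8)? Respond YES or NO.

YES

[0,8] S   <
  [0,3] N   >
    [0,2] N/(S\PP)   >
      [0,1] "map" : (N/(S\PP))/N
      [1,2] "every" : N
    [2,3] "in" : S\PP
  [3,8] S\N   <
    [3,5] NP\N   >
      [3,4] "here" : (NP\N)/NP
      [4,5] "river" : NP
    [5,8] (S\N)\(NP\N)   >
      [5,6] "slowly" : ((S\N)\(NP\N))/S
      [6,8] S   <
        [6,7] "sent" : PP
        [7,8] "liked" : S\PP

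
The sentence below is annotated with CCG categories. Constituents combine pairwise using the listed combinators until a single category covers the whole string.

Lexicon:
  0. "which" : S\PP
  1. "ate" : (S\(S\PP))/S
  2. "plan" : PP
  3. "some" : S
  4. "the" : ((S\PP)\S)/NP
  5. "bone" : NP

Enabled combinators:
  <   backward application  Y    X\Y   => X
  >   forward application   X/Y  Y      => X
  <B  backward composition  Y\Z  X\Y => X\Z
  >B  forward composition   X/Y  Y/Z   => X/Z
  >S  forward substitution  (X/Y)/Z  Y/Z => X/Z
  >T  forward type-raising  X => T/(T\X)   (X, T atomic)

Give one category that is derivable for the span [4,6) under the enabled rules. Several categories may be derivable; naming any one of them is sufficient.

(S\PP)\S

[0,6] S   <
  [0,1] "which" : S\PP
  [1,6] S\(S\PP)   >
    [1,2] "ate" : (S\(S\PP))/S
    [2,6] S   >
      [2,3] S/(S\PP)   >T
        [2,3] "plan" : PP
      [3,6] S\PP   <
        [3,4] "some" : S
        [4,6] (S\PP)\S   >
          [4,5] "the" : ((S\PP)\S)/NP
          [5,6] "bone" : NP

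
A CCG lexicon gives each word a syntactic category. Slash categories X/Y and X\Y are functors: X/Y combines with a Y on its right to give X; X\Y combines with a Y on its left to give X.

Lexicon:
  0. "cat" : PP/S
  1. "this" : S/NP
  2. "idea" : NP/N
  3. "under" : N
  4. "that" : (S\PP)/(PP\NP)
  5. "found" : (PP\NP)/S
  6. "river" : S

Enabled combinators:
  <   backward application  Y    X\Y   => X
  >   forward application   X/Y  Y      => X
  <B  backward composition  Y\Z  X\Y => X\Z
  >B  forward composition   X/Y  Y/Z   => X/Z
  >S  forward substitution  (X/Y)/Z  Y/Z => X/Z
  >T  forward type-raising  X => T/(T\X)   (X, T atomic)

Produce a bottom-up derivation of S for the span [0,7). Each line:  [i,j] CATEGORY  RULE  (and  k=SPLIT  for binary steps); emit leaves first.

[0,1] PP/S  lex  "cat"
[1,2] S/NP  lex  "this"
[2,3] NP/N  lex  "idea"
[3,4] N  lex  "under"
[2,4] NP  >  k=3
[1,4] S  >  k=2
[0,4] PP  >  k=1
[4,5] (S\PP)/(PP\NP)  lex  "that"
[5,6] (PP\NP)/S  lex  "found"
[6,7] S  lex  "river"
[5,7] PP\NP  >  k=6
[4,7] S\PP  >  k=5
[0,7] S  <  k=4

[0,7] S   <
  [0,4] PP   >
    [0,1] "cat" : PP/S
    [1,4] S   >
      [1,2] "this" : S/NP
      [2,4] NP   >
        [2,3] "idea" : NP/N
        [3,4] "under" : N
  [4,7] S\PP   >
    [4,5] "that" : (S\PP)/(PP\NP)
    [5,7] PP\NP   >
      [5,6] "found" : (PP\NP)/S
      [6,7] "river" : S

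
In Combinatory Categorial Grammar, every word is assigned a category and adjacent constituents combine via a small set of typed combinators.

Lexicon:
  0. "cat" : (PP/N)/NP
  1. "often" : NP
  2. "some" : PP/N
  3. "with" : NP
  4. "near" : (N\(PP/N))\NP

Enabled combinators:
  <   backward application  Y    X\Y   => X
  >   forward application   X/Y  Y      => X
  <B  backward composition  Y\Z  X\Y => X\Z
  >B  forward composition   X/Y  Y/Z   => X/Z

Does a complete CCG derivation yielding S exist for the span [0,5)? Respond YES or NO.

NO

(PP/N)/NP NP PP/N NP (N\(PP/N))\NP
CKY chart[0,5] = {PP}; S ∉ chart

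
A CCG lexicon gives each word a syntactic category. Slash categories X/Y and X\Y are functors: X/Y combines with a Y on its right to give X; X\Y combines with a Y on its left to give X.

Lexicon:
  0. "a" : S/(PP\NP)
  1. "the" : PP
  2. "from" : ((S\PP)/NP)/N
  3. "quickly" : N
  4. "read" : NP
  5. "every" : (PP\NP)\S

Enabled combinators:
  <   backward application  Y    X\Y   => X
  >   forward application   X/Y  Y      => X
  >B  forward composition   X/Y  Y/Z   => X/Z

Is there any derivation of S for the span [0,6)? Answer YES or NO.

[0,6] S   >
  [0,1] "a" : S/(PP\NP)
  [1,6] PP\NP   <
    [1,5] S   <
      [1,2] "the" : PP
      [2,5] S\PP   >
        [2,4] (S\PP)/NP   >
          [2,3] "from" : ((S\PP)/NP)/N
          [3,4] "quickly" : N
        [4,5] "read" : NP
    [5,6] "every" : (PP\NP)\S

YES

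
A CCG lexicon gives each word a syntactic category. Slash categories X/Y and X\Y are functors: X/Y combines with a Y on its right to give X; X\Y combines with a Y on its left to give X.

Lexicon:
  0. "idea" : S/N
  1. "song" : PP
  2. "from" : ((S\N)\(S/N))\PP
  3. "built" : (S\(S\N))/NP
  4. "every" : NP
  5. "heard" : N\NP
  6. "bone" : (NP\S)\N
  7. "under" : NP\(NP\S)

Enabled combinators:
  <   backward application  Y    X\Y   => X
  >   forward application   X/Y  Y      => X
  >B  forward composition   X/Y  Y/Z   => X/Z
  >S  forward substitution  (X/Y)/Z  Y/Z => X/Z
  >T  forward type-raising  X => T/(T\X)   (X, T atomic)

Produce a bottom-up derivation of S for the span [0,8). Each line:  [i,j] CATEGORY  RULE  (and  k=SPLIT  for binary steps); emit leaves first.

[0,1] S/N  lex  "idea"
[1,2] PP  lex  "song"
[2,3] ((S\N)\(S/N))\PP  lex  "from"
[1,3] (S\N)\(S/N)  <  k=2
[0,3] S\N  <  k=1
[3,4] (S\(S\N))/NP  lex  "built"
[4,5] NP  lex  "every"
[5,6] N\NP  lex  "heard"
[4,6] N  <  k=5
[6,7] (NP\S)\N  lex  "bone"
[4,7] NP\S  <  k=6
[7,8] NP\(NP\S)  lex  "under"
[4,8] NP  <  k=7
[3,8] S\(S\N)  >  k=4
[0,8] S  <  k=3

[0,8] S   <
  [0,3] S\N   <
    [0,1] "idea" : S/N
    [1,3] (S\N)\(S/N)   <
      [1,2] "song" : PP
      [2,3] "from" : ((S\N)\(S/N))\PP
  [3,8] S\(S\N)   >
    [3,4] "built" : (S\(S\N))/NP
    [4,8] NP   <
      [4,7] NP\S   <
        [4,6] N   <
          [4,5] "every" : NP
          [5,6] "heard" : N\NP
        [6,7] "bone" : (NP\S)\N
      [7,8] "under" : NP\(NP\S)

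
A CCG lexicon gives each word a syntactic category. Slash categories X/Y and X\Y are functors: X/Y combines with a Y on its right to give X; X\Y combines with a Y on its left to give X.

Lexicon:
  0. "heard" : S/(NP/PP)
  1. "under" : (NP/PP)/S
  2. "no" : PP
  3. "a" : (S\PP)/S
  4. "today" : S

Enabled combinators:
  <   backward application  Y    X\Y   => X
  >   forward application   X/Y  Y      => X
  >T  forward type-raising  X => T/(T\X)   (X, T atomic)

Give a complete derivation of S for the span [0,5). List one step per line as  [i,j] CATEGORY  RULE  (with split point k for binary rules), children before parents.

[0,1] S/(NP/PP)  lex  "heard"
[1,2] (NP/PP)/S  lex  "under"
[2,3] PP  lex  "no"
[2,3] S/(S\PP)  >T
[3,4] (S\PP)/S  lex  "a"
[4,5] S  lex  "today"
[3,5] S\PP  >  k=4
[2,5] S  >  k=3
[1,5] NP/PP  >  k=2
[0,5] S  >  k=1

[0,5] S   >
  [0,1] "heard" : S/(NP/PP)
  [1,5] NP/PP   >
    [1,2] "under" : (NP/PP)/S
    [2,5] S   >
      [2,3] S/(S\PP)   >T
        [2,3] "no" : PP
      [3,5] S\PP   >
        [3,4] "a" : (S\PP)/S
        [4,5] "today" : S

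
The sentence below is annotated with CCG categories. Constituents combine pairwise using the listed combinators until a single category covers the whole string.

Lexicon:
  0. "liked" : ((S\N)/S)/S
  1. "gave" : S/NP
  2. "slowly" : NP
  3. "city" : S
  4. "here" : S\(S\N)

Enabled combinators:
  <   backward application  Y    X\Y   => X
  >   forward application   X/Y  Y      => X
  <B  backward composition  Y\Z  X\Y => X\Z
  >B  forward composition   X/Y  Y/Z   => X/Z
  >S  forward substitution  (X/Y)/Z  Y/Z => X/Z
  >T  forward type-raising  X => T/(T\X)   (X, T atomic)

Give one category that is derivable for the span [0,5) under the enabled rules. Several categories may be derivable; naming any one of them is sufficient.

[0,5] S   <
  [0,4] S\N   >
    [0,3] (S\N)/S   >
      [0,1] "liked" : ((S\N)/S)/S
      [1,3] S   >
        [1,2] "gave" : S/NP
        [2,3] "slowly" : NP
    [3,4] "city" : S
  [4,5] "here" : S\(S\N)

S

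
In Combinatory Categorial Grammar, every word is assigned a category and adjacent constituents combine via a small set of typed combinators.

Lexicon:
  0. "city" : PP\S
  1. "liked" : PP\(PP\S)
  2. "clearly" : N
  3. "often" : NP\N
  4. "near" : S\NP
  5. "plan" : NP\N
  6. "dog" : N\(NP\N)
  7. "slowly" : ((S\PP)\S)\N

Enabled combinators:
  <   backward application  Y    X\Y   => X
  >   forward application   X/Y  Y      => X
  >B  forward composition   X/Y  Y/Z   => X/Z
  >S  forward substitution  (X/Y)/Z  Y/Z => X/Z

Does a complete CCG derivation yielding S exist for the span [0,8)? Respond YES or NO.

YES

[0,8] S   <
  [0,2] PP   <
    [0,1] "city" : PP\S
    [1,2] "liked" : PP\(PP\S)
  [2,8] S\PP   <
    [2,5] S   <
      [2,4] NP   <
        [2,3] "clearly" : N
        [3,4] "often" : NP\N
      [4,5] "near" : S\NP
    [5,8] (S\PP)\S   <
      [5,7] N   <
        [5,6] "plan" : NP\N
        [6,7] "dog" : N\(NP\N)
      [7,8] "slowly" : ((S\PP)\S)\N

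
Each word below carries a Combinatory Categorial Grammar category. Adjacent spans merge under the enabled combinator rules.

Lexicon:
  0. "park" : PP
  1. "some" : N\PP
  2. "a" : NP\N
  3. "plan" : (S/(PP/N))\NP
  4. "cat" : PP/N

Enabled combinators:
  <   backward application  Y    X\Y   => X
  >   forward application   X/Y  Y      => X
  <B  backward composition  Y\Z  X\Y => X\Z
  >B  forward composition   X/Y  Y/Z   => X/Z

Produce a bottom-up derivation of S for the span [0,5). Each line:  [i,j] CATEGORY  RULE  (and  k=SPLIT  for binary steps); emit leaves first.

[0,5] S   >
  [0,4] S/(PP/N)   <
    [0,3] NP   <
      [0,1] "park" : PP
      [1,3] NP\PP   <B
        [1,2] "some" : N\PP
        [2,3] "a" : NP\N
    [3,4] "plan" : (S/(PP/N))\NP
  [4,5] "cat" : PP/N

[0,1] PP  lex  "park"
[1,2] N\PP  lex  "some"
[2,3] NP\N  lex  "a"
[1,3] NP\PP  <B  k=2
[0,3] NP  <  k=1
[3,4] (S/(PP/N))\NP  lex  "plan"
[0,4] S/(PP/N)  <  k=3
[4,5] PP/N  lex  "cat"
[0,5] S  >  k=4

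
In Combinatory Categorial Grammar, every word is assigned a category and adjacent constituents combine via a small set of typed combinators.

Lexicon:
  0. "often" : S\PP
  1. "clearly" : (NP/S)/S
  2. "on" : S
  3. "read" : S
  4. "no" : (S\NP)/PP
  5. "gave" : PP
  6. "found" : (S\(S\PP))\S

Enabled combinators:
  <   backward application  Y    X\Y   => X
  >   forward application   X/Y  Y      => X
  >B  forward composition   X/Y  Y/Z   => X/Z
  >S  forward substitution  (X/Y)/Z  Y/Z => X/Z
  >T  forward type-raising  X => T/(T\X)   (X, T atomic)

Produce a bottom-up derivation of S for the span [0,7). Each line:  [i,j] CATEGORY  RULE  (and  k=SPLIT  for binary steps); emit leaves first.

[0,7] S   <
  [0,1] "often" : S\PP
  [1,7] S\(S\PP)   <
    [1,6] S   <
      [1,4] NP   >
        [1,3] NP/S   >
          [1,2] "clearly" : (NP/S)/S
          [2,3] "on" : S
        [3,4] "read" : S
      [4,6] S\NP   >
        [4,5] "no" : (S\NP)/PP
        [5,6] "gave" : PP
    [6,7] "found" : (S\(S\PP))\S

[0,1] S\PP  lex  "often"
[1,2] (NP/S)/S  lex  "clearly"
[2,3] S  lex  "on"
[1,3] NP/S  >  k=2
[3,4] S  lex  "read"
[1,4] NP  >  k=3
[4,5] (S\NP)/PP  lex  "no"
[5,6] PP  lex  "gave"
[4,6] S\NP  >  k=5
[1,6] S  <  k=4
[6,7] (S\(S\PP))\S  lex  "found"
[1,7] S\(S\PP)  <  k=6
[0,7] S  <  k=1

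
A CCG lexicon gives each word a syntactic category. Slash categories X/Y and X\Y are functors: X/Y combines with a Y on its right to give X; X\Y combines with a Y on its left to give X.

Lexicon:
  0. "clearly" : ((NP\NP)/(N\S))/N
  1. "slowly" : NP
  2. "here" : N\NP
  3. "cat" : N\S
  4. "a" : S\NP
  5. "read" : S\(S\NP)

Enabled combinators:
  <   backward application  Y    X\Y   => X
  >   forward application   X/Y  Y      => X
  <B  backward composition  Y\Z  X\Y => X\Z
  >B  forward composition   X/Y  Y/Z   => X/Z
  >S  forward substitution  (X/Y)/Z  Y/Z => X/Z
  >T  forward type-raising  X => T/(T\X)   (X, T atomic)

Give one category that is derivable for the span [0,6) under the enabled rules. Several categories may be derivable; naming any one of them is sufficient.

S

[0,6] S   <
  [0,5] S\NP   <B
    [0,4] NP\NP   >
      [0,3] (NP\NP)/(N\S)   >
        [0,1] "clearly" : ((NP\NP)/(N\S))/N
        [1,3] N   <
          [1,2] "slowly" : NP
          [2,3] "here" : N\NP
      [3,4] "cat" : N\S
    [4,5] "a" : S\NP
  [5,6] "read" : S\(S\NP)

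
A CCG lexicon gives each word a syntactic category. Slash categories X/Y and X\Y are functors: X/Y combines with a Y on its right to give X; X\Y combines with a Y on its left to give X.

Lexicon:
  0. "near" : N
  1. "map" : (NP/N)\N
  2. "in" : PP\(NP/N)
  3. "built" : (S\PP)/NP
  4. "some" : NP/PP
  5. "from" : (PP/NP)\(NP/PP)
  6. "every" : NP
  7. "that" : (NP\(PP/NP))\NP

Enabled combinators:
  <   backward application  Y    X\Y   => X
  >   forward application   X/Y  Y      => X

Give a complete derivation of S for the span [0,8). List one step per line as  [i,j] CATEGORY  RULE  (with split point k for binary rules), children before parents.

[0,1] N  lex  "near"
[1,2] (NP/N)\N  lex  "map"
[0,2] NP/N  <  k=1
[2,3] PP\(NP/N)  lex  "in"
[0,3] PP  <  k=2
[3,4] (S\PP)/NP  lex  "built"
[4,5] NP/PP  lex  "some"
[5,6] (PP/NP)\(NP/PP)  lex  "from"
[4,6] PP/NP  <  k=5
[6,7] NP  lex  "every"
[7,8] (NP\(PP/NP))\NP  lex  "that"
[6,8] NP\(PP/NP)  <  k=7
[4,8] NP  <  k=6
[3,8] S\PP  >  k=4
[0,8] S  <  k=3

[0,8] S   <
  [0,3] PP   <
    [0,2] NP/N   <
      [0,1] "near" : N
      [1,2] "map" : (NP/N)\N
    [2,3] "in" : PP\(NP/N)
  [3,8] S\PP   >
    [3,4] "built" : (S\PP)/NP
    [4,8] NP   <
      [4,6] PP/NP   <
        [4,5] "some" : NP/PP
        [5,6] "from" : (PP/NP)\(NP/PP)
      [6,8] NP\(PP/NP)   <
        [6,7] "every" : NP
        [7,8] "that" : (NP\(PP/NP))\NP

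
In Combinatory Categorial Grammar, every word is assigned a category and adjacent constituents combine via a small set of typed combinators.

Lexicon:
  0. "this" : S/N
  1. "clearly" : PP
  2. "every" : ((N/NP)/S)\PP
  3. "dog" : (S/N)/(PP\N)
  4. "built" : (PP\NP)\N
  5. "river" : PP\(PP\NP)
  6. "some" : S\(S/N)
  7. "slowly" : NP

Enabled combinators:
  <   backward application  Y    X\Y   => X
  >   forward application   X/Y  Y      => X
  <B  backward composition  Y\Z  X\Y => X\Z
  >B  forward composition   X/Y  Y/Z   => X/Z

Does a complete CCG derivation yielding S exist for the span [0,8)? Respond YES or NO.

[0,8] S   >
  [0,1] "this" : S/N
  [1,8] N   >
    [1,7] N/NP   >
      [1,3] (N/NP)/S   <
        [1,2] "clearly" : PP
        [2,3] "every" : ((N/NP)/S)\PP
      [3,7] S   <
        [3,6] S/N   >
          [3,4] "dog" : (S/N)/(PP\N)
          [4,6] PP\N   <B
            [4,5] "built" : (PP\NP)\N
            [5,6] "river" : PP\(PP\NP)
        [6,7] "some" : S\(S/N)
    [7,8] "slowly" : NP

YES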